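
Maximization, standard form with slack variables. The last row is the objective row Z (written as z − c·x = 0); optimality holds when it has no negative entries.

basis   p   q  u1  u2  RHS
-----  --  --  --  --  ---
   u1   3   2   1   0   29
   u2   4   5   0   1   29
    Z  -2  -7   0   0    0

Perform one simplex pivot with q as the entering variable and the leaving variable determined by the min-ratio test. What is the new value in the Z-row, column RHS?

Ratio test on column q — row 1: 29/2 = 29/2; row 2: 29/5 = 29/5. Minimum is 29/5 at row 2 (u2 leaves); pivot element 5.
Divide row 2 by 5; eliminate column q from the other rows.
Z-row update in column RHS: 0 − (-7)·(29/5) = 203/5.

203/5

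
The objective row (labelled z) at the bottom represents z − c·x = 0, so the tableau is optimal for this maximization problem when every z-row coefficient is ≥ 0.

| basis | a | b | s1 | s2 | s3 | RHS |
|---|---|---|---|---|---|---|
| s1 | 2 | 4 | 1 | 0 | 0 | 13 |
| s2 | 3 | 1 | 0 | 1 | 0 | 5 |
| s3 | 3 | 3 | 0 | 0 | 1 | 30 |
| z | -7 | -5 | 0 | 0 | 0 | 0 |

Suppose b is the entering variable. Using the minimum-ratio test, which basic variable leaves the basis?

Column b entries and ratios — s1: 13/4 = 13/4; s2: 5/1 = 5; s3: 30/3 = 10.
Smallest ratio is 13/4 in the row of s1, so s1 leaves.

s1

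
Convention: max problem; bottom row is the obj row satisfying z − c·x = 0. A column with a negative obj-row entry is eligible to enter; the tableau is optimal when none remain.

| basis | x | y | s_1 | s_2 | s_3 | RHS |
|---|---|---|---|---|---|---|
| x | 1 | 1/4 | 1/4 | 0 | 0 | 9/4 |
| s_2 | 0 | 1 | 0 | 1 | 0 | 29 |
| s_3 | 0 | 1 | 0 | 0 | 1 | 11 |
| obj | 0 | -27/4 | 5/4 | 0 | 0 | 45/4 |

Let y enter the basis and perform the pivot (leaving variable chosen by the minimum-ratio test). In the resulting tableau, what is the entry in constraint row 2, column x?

-4

Ratio test on column y — row 1: (9/4)/(1/4) = 9; row 2: 29/1 = 29; row 3: 11/1 = 11. Minimum is 9 at row 1 (x leaves); pivot element 1/4.
Divide row 1 by 1/4; eliminate column y from the other rows.
Row 2 update in column x: 0 − 1·4 = -4.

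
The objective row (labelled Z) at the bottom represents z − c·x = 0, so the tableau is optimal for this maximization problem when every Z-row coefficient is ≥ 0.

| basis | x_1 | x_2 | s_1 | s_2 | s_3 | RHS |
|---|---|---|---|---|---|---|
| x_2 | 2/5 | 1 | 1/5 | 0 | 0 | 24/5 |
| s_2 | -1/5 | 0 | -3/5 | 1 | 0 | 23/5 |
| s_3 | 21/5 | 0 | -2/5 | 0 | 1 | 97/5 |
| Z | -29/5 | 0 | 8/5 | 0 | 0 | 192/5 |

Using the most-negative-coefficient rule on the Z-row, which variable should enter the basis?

Negative Z-row entries: x_1: -29/5.
The most negative is -29/5 in column x_1, so x_1 enters.

x_1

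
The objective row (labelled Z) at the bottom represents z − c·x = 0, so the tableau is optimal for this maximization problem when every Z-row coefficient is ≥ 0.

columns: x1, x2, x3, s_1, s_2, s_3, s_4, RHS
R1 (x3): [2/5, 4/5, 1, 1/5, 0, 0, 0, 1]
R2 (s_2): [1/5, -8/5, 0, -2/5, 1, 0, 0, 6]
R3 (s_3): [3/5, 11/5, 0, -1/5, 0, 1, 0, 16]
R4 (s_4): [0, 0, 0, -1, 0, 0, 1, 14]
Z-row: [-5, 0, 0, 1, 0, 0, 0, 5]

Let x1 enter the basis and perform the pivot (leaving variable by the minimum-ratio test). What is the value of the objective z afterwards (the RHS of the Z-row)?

Ratio test on column x1 — row 1: 1/(2/5) = 5/2; row 2: 6/(1/5) = 30; row 3: 16/(3/5) = 80/3; row 4: entry 0 ≤ 0. Minimum is 5/2 at row 1 (x3 leaves); pivot element 2/5.
Pivot on row 1; the Z-row RHS becomes 5 − (-5)·(5/2) = 35/2.

35/2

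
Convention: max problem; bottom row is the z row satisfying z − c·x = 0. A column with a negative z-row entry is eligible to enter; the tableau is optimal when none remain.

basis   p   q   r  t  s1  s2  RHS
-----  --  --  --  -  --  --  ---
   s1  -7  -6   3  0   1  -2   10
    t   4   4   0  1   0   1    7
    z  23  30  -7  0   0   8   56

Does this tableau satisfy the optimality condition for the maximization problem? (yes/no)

no

The z-row has a negative entry -7 in column r, so it is not optimal.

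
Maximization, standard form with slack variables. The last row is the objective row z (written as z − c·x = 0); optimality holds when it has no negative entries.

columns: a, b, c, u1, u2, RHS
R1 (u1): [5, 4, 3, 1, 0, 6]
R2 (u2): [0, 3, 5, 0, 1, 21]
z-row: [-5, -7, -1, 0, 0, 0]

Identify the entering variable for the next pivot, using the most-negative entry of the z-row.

Negative z-row entries: a: -5, b: -7, c: -1.
The most negative is -7 in column b, so b enters.

b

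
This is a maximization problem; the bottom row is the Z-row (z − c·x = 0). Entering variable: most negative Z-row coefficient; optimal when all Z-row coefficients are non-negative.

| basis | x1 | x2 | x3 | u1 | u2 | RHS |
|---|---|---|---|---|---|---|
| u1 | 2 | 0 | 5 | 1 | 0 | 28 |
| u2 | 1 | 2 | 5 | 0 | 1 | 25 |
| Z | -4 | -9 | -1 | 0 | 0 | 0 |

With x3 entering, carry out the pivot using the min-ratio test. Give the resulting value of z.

Ratio test on column x3 — row 1: 28/5 = 28/5; row 2: 25/5 = 5. Minimum is 5 at row 2 (u2 leaves); pivot element 5.
Pivot on row 2; the Z-row RHS becomes 0 − (-1)·5 = 5.

5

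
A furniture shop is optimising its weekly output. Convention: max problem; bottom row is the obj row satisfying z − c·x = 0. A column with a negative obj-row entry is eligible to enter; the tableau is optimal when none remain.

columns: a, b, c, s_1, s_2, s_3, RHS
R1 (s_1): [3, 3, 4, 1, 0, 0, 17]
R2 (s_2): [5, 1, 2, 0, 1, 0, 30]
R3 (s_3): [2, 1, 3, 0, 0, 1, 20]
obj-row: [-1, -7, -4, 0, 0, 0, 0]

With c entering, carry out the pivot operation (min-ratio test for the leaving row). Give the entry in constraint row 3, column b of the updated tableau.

-5/4

Ratio test on column c — row 1: 17/4 = 17/4; row 2: 30/2 = 15; row 3: 20/3 = 20/3. Minimum is 17/4 at row 1 (s_1 leaves); pivot element 4.
Divide row 1 by 4; eliminate column c from the other rows.
Row 3 update in column b: 1 − 3·(3/4) = -5/4.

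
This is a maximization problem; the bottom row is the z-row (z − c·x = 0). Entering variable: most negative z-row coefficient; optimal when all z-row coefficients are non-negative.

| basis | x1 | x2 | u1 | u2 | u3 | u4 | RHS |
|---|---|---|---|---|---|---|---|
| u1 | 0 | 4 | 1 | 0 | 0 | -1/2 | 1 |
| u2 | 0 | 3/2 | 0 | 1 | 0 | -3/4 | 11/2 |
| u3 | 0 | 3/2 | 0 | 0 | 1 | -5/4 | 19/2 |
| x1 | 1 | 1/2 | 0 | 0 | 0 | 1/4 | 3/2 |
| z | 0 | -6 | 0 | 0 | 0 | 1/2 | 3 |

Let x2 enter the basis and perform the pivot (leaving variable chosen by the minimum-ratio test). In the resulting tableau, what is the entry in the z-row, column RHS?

Ratio test on column x2 — row 1: 1/4 = 1/4; row 2: (11/2)/(3/2) = 11/3; row 3: (19/2)/(3/2) = 19/3; row 4: (3/2)/(1/2) = 3. Minimum is 1/4 at row 1 (u1 leaves); pivot element 4.
Divide row 1 by 4; eliminate column x2 from the other rows.
z-row update in column RHS: 3 − (-6)·(1/4) = 9/2.

9/2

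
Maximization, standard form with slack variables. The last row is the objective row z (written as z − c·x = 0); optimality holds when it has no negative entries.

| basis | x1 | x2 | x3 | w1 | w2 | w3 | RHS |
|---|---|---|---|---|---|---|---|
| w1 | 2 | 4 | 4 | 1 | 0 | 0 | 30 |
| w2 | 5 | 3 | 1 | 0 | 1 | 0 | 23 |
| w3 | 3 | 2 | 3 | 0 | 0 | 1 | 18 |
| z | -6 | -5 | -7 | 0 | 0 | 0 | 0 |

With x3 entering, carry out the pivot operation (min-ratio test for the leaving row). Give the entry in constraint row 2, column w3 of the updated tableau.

Ratio test on column x3 — row 1: 30/4 = 15/2; row 2: 23/1 = 23; row 3: 18/3 = 6. Minimum is 6 at row 3 (w3 leaves); pivot element 3.
Divide row 3 by 3; eliminate column x3 from the other rows.
Row 2 update in column w3: 0 − 1·(1/3) = -1/3.

-1/3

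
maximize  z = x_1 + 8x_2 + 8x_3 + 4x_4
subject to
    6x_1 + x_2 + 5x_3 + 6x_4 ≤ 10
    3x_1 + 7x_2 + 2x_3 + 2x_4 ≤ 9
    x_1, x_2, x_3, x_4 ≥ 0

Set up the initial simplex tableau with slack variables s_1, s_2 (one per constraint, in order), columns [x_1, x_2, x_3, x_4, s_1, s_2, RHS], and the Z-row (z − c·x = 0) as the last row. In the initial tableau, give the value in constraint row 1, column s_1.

1

Slack s_1 belongs to constraint 1; its column is the unit vector e_1, so the entry in row 1 is 1.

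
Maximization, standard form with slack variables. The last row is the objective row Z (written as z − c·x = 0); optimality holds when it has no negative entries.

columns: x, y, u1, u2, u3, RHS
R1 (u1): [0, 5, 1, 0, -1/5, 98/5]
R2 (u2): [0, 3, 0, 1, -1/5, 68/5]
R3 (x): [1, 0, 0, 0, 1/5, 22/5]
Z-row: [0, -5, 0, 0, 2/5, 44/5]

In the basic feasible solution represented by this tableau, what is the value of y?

0

y is not in the basis, so in the current basic feasible solution y = 0.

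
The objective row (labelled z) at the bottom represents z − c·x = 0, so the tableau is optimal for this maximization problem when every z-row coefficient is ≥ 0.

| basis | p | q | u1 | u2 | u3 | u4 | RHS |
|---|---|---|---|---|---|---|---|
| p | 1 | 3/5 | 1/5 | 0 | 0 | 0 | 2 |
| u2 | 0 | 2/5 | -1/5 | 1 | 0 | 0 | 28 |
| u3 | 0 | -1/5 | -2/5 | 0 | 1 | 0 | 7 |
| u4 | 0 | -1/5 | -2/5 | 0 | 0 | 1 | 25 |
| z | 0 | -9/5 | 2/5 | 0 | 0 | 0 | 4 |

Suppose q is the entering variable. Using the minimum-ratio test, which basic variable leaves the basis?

p

Column q entries and ratios — p: 2/(3/5) = 10/3; u2: 28/(2/5) = 70; u3: -1/5 ≤ 0, skip; u4: -1/5 ≤ 0, skip.
Smallest ratio is 10/3 in the row of p, so p leaves.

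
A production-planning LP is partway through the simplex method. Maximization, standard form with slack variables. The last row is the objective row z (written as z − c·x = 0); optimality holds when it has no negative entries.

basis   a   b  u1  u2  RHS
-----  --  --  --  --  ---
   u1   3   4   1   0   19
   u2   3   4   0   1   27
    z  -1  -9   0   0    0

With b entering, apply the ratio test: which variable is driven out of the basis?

u1

Column b entries and ratios — u1: 19/4 = 19/4; u2: 27/4 = 27/4.
Smallest ratio is 19/4 in the row of u1, so u1 leaves.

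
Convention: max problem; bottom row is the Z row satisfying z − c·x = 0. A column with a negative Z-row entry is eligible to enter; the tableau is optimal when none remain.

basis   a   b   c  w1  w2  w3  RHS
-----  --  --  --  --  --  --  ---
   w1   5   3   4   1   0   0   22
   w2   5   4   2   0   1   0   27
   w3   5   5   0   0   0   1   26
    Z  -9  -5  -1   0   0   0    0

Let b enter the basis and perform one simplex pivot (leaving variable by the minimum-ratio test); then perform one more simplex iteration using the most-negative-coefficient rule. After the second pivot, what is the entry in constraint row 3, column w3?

Ratio test on column b — row 1: 22/3 = 22/3; row 2: 27/4 = 27/4; row 3: 26/5 = 26/5. Minimum is 26/5 at row 3 (w3 leaves); pivot element 5.
Divide row 3 by 5; eliminate column b from the other rows.
Second iteration: most negative Z-row entry is -4 in column a, so a enters.
Ratio test on column a — row 1: (32/5)/2 = 16/5; row 2: (31/5)/1 = 31/5; row 3: (26/5)/1 = 26/5. Minimum is 16/5 at row 1 (w1 leaves); pivot element 2.
Divide row 1 by 2; eliminate column a from the other rows.
After both pivots, the entry at constraint row 3, column w3 is 1/2.

1/2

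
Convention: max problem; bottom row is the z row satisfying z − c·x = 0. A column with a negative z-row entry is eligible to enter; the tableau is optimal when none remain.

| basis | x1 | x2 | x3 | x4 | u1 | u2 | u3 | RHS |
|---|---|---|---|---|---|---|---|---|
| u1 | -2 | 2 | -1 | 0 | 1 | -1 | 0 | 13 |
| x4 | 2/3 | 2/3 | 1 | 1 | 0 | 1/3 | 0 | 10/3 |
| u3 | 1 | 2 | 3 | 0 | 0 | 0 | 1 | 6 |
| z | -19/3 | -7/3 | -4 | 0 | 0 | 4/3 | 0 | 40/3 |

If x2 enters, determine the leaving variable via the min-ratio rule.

Column x2 entries and ratios — u1: 13/2 = 13/2; x4: (10/3)/(2/3) = 5; u3: 6/2 = 3.
Smallest ratio is 3 in the row of u3, so u3 leaves.

u3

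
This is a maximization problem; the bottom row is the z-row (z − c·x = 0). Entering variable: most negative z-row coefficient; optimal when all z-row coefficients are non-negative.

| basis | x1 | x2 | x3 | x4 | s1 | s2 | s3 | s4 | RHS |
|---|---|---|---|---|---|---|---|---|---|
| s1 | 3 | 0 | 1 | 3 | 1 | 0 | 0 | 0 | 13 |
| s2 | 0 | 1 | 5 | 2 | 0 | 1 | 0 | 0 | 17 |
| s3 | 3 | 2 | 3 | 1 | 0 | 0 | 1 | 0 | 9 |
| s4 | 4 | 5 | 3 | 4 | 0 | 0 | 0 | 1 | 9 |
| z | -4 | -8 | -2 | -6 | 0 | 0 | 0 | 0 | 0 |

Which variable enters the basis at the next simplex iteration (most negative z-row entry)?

Negative z-row entries: x1: -4, x2: -8, x3: -2, x4: -6.
The most negative is -8 in column x2, so x2 enters.

x2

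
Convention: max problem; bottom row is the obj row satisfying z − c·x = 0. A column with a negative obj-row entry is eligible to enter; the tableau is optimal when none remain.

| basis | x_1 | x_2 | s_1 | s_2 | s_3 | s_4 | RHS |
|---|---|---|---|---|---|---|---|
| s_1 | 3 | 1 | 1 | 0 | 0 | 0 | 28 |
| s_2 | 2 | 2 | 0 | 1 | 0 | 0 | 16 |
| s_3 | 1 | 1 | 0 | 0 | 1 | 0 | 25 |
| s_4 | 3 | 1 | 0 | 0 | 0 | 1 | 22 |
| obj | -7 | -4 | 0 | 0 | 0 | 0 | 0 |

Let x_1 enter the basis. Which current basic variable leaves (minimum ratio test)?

s_4

Column x_1 entries and ratios — s_1: 28/3 = 28/3; s_2: 16/2 = 8; s_3: 25/1 = 25; s_4: 22/3 = 22/3.
Smallest ratio is 22/3 in the row of s_4, so s_4 leaves.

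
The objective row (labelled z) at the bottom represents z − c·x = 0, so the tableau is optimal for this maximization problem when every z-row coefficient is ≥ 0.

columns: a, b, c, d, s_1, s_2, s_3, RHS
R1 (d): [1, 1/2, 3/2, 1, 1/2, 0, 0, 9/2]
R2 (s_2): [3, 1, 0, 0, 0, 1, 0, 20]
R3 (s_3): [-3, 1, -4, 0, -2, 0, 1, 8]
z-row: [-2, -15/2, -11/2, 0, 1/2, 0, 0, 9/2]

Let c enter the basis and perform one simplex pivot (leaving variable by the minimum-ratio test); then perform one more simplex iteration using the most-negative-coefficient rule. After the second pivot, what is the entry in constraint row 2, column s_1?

Ratio test on column c — row 1: (9/2)/(3/2) = 3; row 2: entry 0 ≤ 0; row 3: entry -4 ≤ 0. Minimum is 3 at row 1 (d leaves); pivot element 3/2.
Divide row 1 by 3/2; eliminate column c from the other rows.
Second iteration: most negative z-row entry is -17/3 in column b, so b enters.
Ratio test on column b — row 1: 3/(1/3) = 9; row 2: 20/1 = 20; row 3: 20/(7/3) = 60/7. Minimum is 60/7 at row 3 (s_3 leaves); pivot element 7/3.
Divide row 3 by 7/3; eliminate column b from the other rows.
After both pivots, the entry at constraint row 2, column s_1 is 2/7.

2/7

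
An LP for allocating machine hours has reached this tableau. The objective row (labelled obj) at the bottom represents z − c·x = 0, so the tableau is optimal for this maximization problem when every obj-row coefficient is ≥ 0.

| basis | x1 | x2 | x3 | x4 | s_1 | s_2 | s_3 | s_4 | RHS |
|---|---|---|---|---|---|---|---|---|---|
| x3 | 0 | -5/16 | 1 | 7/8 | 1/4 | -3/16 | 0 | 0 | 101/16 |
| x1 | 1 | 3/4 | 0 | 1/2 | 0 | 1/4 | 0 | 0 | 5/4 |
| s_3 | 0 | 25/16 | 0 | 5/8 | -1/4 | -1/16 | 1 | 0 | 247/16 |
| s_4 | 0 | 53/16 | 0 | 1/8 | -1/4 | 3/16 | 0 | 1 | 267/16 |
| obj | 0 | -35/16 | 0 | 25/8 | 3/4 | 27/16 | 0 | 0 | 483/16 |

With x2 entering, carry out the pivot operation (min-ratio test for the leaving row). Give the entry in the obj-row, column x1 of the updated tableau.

35/12

Ratio test on column x2 — row 1: entry -5/16 ≤ 0; row 2: (5/4)/(3/4) = 5/3; row 3: (247/16)/(25/16) = 247/25; row 4: (267/16)/(53/16) = 267/53. Minimum is 5/3 at row 2 (x1 leaves); pivot element 3/4.
Divide row 2 by 3/4; eliminate column x2 from the other rows.
obj-row update in column x1: 0 − (-35/16)·(4/3) = 35/12.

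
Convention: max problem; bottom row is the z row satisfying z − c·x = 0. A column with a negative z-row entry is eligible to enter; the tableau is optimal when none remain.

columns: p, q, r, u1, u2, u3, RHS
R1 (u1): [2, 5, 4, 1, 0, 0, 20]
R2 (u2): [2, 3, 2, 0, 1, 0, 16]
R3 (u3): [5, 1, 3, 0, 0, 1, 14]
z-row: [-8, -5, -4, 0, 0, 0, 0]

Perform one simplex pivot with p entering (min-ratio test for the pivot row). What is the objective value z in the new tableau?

Ratio test on column p — row 1: 20/2 = 10; row 2: 16/2 = 8; row 3: 14/5 = 14/5. Minimum is 14/5 at row 3 (u3 leaves); pivot element 5.
Pivot on row 3; the z-row RHS becomes 0 − (-8)·(14/5) = 112/5.

112/5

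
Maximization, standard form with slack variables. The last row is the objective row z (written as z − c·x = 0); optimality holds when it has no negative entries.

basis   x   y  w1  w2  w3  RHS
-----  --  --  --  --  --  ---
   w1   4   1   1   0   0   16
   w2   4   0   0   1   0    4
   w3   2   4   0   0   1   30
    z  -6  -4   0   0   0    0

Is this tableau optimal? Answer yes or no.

The z-row has a negative entry -6 in column x, so it is not optimal.

no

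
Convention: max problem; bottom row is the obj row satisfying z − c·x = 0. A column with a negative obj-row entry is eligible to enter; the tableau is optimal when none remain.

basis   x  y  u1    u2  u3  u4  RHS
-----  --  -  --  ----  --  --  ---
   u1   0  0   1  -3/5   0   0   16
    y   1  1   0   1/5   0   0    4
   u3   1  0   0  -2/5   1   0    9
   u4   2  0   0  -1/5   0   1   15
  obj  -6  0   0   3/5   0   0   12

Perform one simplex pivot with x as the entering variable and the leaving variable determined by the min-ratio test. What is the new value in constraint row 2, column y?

Ratio test on column x — row 1: entry 0 ≤ 0; row 2: 4/1 = 4; row 3: 9/1 = 9; row 4: 15/2 = 15/2. Minimum is 4 at row 2 (y leaves); pivot element 1.
Divide row 2 by 1; eliminate column x from the other rows.
In the new row 2, the y entry is the old entry divided by the pivot: 1/1 = 1.

1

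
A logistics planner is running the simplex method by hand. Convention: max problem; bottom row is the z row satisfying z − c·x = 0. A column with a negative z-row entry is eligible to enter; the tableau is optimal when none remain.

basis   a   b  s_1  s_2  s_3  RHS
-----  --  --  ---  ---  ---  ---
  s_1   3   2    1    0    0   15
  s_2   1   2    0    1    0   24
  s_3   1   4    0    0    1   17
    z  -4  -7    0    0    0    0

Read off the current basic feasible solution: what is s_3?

17

s_3 is basic (row 3); its value is the RHS of that row, 17.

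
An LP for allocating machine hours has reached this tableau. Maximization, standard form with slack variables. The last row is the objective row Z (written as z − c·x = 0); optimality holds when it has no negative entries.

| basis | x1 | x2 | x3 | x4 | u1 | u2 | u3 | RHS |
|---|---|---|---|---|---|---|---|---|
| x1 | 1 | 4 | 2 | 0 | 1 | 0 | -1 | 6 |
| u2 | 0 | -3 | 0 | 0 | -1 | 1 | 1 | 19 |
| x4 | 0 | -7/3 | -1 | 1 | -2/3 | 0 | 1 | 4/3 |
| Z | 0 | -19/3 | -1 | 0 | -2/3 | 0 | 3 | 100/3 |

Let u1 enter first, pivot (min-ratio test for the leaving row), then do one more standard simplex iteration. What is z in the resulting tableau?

257/6

Ratio test on column u1 — row 1: 6/1 = 6; row 2: entry -1 ≤ 0; row 3: entry -2/3 ≤ 0. Minimum is 6 at row 1 (x1 leaves); pivot element 1.
Pivot on row 1; the Z-row RHS becomes 100/3 − (-2/3)·6 = 112/3.
Next entering variable (most negative Z-row entry -11/3): x2.
Ratio test on column x2 — row 1: 6/4 = 3/2; row 2: 25/1 = 25; row 3: (16/3)/(1/3) = 16. Minimum is 3/2 at row 1 (u1 leaves); pivot element 4.
After the second pivot the Z-row RHS is 112/3 − (-11/3)·(3/2) = 257/6.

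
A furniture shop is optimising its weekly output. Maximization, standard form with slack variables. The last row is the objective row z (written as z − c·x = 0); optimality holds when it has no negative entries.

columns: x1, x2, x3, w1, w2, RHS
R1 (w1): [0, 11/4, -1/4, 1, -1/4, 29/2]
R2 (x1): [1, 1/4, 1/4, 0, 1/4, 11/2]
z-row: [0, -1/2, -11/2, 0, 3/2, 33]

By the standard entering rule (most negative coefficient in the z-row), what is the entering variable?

x3

Negative z-row entries: x2: -1/2, x3: -11/2.
The most negative is -11/2 in column x3, so x3 enters.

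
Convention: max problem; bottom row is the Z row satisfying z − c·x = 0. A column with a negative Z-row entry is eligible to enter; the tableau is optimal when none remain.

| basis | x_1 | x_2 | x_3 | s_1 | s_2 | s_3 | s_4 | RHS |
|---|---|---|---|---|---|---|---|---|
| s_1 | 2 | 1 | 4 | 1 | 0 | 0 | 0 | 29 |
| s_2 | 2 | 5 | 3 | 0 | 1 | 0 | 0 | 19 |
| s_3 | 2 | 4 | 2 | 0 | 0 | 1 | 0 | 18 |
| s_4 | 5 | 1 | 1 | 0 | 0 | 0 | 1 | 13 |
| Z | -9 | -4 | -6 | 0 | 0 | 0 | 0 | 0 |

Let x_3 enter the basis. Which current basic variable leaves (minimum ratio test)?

s_2

Column x_3 entries and ratios — s_1: 29/4 = 29/4; s_2: 19/3 = 19/3; s_3: 18/2 = 9; s_4: 13/1 = 13.
Smallest ratio is 19/3 in the row of s_2, so s_2 leaves.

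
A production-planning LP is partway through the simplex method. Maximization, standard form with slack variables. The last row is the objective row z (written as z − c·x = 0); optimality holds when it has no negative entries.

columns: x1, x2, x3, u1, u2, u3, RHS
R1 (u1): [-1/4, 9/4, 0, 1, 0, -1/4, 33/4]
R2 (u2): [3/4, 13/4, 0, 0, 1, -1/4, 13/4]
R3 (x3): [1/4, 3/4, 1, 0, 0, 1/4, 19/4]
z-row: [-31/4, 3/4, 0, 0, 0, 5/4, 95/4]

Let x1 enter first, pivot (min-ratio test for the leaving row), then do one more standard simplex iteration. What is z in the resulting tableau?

72

Ratio test on column x1 — row 1: entry -1/4 ≤ 0; row 2: (13/4)/(3/4) = 13/3; row 3: (19/4)/(1/4) = 19. Minimum is 13/3 at row 2 (u2 leaves); pivot element 3/4.
Pivot on row 2; the z-row RHS becomes 95/4 − (-31/4)·(13/3) = 172/3.
Next entering variable (most negative z-row entry -4/3): u3.
Ratio test on column u3 — row 1: entry -1/3 ≤ 0; row 2: entry -1/3 ≤ 0; row 3: (11/3)/(1/3) = 11. Minimum is 11 at row 3 (x3 leaves); pivot element 1/3.
After the second pivot the z-row RHS is 172/3 − (-4/3)·11 = 72.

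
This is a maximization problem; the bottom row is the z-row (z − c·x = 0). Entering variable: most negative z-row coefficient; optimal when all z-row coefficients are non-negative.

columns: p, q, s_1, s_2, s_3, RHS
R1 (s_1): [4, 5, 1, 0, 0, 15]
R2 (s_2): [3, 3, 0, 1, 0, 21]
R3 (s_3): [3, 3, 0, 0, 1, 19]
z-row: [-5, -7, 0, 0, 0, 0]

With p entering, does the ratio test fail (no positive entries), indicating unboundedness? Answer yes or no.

no

Column p has positive entries in row(s) 1, 2, 3, so the ratio test bounds it — not unbounded.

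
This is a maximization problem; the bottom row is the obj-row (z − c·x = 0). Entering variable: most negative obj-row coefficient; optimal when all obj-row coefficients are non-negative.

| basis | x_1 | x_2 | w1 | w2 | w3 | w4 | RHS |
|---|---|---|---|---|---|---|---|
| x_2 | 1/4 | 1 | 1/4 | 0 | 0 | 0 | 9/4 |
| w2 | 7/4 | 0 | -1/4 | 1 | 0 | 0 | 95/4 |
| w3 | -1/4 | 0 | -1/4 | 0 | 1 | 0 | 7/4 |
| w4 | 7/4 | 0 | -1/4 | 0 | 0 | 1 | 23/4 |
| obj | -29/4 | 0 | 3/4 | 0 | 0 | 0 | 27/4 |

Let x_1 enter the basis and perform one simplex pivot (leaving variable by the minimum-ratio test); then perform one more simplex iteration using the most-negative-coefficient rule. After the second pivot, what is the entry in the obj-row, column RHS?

32

Ratio test on column x_1 — row 1: (9/4)/(1/4) = 9; row 2: (95/4)/(7/4) = 95/7; row 3: entry -1/4 ≤ 0; row 4: (23/4)/(7/4) = 23/7. Minimum is 23/7 at row 4 (w4 leaves); pivot element 7/4.
Divide row 4 by 7/4; eliminate column x_1 from the other rows.
Second iteration: most negative obj-row entry is -2/7 in column w1, so w1 enters.
Ratio test on column w1 — row 1: (10/7)/(2/7) = 5; row 2: entry 0 ≤ 0; row 3: entry -2/7 ≤ 0; row 4: entry -1/7 ≤ 0. Minimum is 5 at row 1 (x_2 leaves); pivot element 2/7.
Divide row 1 by 2/7; eliminate column w1 from the other rows.
After both pivots, the entry at the obj-row, column RHS is 32.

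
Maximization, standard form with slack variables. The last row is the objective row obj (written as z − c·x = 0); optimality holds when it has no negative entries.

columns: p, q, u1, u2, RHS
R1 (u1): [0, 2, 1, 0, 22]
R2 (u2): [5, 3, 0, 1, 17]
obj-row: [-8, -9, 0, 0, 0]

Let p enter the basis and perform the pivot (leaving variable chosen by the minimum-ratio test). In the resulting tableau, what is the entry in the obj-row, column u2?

Ratio test on column p — row 1: entry 0 ≤ 0; row 2: 17/5 = 17/5. Minimum is 17/5 at row 2 (u2 leaves); pivot element 5.
Divide row 2 by 5; eliminate column p from the other rows.
obj-row update in column u2: 0 − (-8)·(1/5) = 8/5.

8/5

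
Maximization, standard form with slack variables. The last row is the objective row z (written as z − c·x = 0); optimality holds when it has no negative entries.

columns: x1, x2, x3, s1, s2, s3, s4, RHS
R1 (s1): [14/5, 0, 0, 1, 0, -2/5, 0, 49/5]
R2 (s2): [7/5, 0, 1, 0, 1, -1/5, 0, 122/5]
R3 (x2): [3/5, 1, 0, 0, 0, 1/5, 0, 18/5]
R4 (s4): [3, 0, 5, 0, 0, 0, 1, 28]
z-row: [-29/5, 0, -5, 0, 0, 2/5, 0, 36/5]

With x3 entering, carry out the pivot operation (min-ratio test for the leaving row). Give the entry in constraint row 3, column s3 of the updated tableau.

Ratio test on column x3 — row 1: entry 0 ≤ 0; row 2: (122/5)/1 = 122/5; row 3: entry 0 ≤ 0; row 4: 28/5 = 28/5. Minimum is 28/5 at row 4 (s4 leaves); pivot element 5.
Divide row 4 by 5; eliminate column x3 from the other rows.
Row 3 update in column s3: 1/5 − 0·0 = 1/5.

1/5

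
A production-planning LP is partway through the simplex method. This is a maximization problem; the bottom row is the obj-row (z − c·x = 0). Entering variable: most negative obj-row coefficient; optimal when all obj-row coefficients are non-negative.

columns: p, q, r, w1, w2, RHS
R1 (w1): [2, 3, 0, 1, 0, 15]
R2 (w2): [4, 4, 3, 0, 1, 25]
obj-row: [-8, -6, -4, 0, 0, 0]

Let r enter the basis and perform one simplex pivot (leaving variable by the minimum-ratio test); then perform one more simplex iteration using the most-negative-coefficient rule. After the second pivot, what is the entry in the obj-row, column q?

Ratio test on column r — row 1: entry 0 ≤ 0; row 2: 25/3 = 25/3. Minimum is 25/3 at row 2 (w2 leaves); pivot element 3.
Divide row 2 by 3; eliminate column r from the other rows.
Second iteration: most negative obj-row entry is -8/3 in column p, so p enters.
Ratio test on column p — row 1: 15/2 = 15/2; row 2: (25/3)/(4/3) = 25/4. Minimum is 25/4 at row 2 (r leaves); pivot element 4/3.
Divide row 2 by 4/3; eliminate column p from the other rows.
After both pivots, the entry at the obj-row, column q is 2.

2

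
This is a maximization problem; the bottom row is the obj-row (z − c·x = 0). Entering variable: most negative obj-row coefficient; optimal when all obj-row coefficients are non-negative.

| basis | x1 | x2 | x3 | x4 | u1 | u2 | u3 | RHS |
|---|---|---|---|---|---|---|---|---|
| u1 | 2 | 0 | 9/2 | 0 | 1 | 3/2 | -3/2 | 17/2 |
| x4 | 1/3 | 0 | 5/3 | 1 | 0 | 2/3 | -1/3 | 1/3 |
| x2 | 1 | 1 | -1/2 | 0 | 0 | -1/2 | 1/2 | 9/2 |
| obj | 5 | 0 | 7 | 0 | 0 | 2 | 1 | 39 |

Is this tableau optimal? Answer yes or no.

Every obj-row coefficient is ≥ 0, so the tableau is optimal.

yes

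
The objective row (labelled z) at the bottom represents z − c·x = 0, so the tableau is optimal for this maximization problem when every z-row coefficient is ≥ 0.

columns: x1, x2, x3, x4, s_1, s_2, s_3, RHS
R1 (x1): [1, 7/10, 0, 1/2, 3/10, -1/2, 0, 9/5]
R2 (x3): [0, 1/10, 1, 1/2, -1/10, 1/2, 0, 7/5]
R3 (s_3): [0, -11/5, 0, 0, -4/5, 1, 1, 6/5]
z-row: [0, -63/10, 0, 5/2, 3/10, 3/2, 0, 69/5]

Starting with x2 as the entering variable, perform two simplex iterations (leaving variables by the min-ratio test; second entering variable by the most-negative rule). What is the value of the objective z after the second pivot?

Ratio test on column x2 — row 1: (9/5)/(7/10) = 18/7; row 2: (7/5)/(1/10) = 14; row 3: entry -11/5 ≤ 0. Minimum is 18/7 at row 1 (x1 leaves); pivot element 7/10.
Pivot on row 1; the z-row RHS becomes 69/5 − (-63/10)·(18/7) = 30.
Next entering variable (most negative z-row entry -3): s_2.
Ratio test on column s_2 — row 1: entry -5/7 ≤ 0; row 2: (8/7)/(4/7) = 2; row 3: entry -4/7 ≤ 0. Minimum is 2 at row 2 (x3 leaves); pivot element 4/7.
After the second pivot the z-row RHS is 30 − (-3)·2 = 36.

36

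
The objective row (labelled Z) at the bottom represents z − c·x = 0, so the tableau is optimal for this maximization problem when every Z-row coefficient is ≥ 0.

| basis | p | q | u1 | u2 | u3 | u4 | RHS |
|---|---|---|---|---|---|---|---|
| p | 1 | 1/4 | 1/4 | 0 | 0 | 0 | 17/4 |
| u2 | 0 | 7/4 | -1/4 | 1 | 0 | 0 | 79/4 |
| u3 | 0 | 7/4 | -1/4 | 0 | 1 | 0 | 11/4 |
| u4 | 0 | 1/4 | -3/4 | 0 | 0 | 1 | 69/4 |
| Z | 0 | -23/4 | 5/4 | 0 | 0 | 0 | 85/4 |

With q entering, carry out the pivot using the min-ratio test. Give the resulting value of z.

212/7

Ratio test on column q — row 1: (17/4)/(1/4) = 17; row 2: (79/4)/(7/4) = 79/7; row 3: (11/4)/(7/4) = 11/7; row 4: (69/4)/(1/4) = 69. Minimum is 11/7 at row 3 (u3 leaves); pivot element 7/4.
Pivot on row 3; the Z-row RHS becomes 85/4 − (-23/4)·(11/7) = 212/7.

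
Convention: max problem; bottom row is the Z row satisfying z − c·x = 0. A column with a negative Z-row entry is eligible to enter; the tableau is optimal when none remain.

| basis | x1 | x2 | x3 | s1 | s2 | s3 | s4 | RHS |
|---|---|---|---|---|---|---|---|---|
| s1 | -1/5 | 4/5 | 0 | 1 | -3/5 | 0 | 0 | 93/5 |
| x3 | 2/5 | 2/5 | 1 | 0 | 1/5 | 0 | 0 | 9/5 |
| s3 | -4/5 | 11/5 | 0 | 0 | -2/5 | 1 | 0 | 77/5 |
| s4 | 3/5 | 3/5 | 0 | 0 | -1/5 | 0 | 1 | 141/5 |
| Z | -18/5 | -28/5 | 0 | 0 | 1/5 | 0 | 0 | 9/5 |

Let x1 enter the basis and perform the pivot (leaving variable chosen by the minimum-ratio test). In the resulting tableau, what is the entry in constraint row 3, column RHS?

Ratio test on column x1 — row 1: entry -1/5 ≤ 0; row 2: (9/5)/(2/5) = 9/2; row 3: entry -4/5 ≤ 0; row 4: (141/5)/(3/5) = 47. Minimum is 9/2 at row 2 (x3 leaves); pivot element 2/5.
Divide row 2 by 2/5; eliminate column x1 from the other rows.
Row 3 update in column RHS: 77/5 − (-4/5)·(9/2) = 19.

19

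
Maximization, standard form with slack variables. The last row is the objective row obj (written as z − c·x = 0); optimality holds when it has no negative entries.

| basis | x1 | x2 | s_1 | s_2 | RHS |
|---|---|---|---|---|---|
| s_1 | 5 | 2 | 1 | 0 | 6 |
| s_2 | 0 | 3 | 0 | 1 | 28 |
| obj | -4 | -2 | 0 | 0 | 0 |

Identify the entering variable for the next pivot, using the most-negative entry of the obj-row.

Negative obj-row entries: x1: -4, x2: -2.
The most negative is -4 in column x1, so x1 enters.

x1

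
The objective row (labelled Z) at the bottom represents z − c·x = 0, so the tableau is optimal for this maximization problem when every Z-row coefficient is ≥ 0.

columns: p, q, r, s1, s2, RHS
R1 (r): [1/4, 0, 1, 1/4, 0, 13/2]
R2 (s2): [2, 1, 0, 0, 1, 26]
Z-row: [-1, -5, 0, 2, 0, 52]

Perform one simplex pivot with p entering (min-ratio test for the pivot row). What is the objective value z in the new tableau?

65

Ratio test on column p — row 1: (13/2)/(1/4) = 26; row 2: 26/2 = 13. Minimum is 13 at row 2 (s2 leaves); pivot element 2.
Pivot on row 2; the Z-row RHS becomes 52 − (-1)·13 = 65.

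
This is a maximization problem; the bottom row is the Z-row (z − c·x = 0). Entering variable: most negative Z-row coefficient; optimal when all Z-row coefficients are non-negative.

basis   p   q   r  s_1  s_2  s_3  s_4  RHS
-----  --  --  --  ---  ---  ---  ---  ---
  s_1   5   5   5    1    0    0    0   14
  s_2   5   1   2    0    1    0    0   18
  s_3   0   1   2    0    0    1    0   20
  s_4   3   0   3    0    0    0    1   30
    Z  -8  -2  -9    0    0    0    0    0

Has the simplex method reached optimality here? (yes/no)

The Z-row has a negative entry -9 in column r, so it is not optimal.

no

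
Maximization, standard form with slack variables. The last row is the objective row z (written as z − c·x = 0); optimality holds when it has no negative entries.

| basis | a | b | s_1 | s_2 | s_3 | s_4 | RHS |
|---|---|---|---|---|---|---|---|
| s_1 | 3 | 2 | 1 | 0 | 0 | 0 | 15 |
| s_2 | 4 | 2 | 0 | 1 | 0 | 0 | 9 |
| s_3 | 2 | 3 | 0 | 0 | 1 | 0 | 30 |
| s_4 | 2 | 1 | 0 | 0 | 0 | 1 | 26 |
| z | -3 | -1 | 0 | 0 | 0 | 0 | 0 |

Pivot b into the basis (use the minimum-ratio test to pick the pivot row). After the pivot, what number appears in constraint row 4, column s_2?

Ratio test on column b — row 1: 15/2 = 15/2; row 2: 9/2 = 9/2; row 3: 30/3 = 10; row 4: 26/1 = 26. Minimum is 9/2 at row 2 (s_2 leaves); pivot element 2.
Divide row 2 by 2; eliminate column b from the other rows.
Row 4 update in column s_2: 0 − 1·(1/2) = -1/2.

-1/2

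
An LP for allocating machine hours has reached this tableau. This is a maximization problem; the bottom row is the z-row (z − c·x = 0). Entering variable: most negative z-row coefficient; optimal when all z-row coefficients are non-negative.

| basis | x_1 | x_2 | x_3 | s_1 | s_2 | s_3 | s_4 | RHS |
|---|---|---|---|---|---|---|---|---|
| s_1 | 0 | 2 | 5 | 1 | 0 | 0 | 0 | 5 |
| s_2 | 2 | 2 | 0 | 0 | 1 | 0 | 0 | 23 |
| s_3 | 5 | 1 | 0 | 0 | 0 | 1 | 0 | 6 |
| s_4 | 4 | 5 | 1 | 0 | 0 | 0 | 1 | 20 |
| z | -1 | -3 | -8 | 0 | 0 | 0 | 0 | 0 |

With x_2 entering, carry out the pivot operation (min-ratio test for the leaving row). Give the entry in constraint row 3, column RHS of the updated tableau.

7/2

Ratio test on column x_2 — row 1: 5/2 = 5/2; row 2: 23/2 = 23/2; row 3: 6/1 = 6; row 4: 20/5 = 4. Minimum is 5/2 at row 1 (s_1 leaves); pivot element 2.
Divide row 1 by 2; eliminate column x_2 from the other rows.
Row 3 update in column RHS: 6 − 1·(5/2) = 7/2.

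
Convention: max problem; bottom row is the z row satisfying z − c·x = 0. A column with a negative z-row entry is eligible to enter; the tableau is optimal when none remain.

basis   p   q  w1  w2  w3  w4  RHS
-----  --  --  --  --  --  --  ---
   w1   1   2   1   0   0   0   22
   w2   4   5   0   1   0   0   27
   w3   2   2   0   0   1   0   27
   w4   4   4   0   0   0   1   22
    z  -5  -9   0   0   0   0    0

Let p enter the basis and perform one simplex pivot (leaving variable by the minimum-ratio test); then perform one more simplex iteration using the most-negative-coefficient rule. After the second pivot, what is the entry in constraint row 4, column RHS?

Ratio test on column p — row 1: 22/1 = 22; row 2: 27/4 = 27/4; row 3: 27/2 = 27/2; row 4: 22/4 = 11/2. Minimum is 11/2 at row 4 (w4 leaves); pivot element 4.
Divide row 4 by 4; eliminate column p from the other rows.
Second iteration: most negative z-row entry is -4 in column q, so q enters.
Ratio test on column q — row 1: (33/2)/1 = 33/2; row 2: 5/1 = 5; row 3: entry 0 ≤ 0; row 4: (11/2)/1 = 11/2. Minimum is 5 at row 2 (w2 leaves); pivot element 1.
Divide row 2 by 1; eliminate column q from the other rows.
After both pivots, the entry at constraint row 4, column RHS is 1/2.

1/2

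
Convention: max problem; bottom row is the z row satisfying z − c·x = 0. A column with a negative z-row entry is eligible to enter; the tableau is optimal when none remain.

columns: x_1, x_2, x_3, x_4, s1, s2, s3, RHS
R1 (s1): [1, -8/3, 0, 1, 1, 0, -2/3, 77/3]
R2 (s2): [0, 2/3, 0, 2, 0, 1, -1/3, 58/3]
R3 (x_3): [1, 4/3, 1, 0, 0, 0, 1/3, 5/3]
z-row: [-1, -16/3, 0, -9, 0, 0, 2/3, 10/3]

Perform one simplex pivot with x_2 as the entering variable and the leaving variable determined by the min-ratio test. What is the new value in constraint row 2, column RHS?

37/2

Ratio test on column x_2 — row 1: entry -8/3 ≤ 0; row 2: (58/3)/(2/3) = 29; row 3: (5/3)/(4/3) = 5/4. Minimum is 5/4 at row 3 (x_3 leaves); pivot element 4/3.
Divide row 3 by 4/3; eliminate column x_2 from the other rows.
Row 2 update in column RHS: 58/3 − (2/3)·(5/4) = 37/2.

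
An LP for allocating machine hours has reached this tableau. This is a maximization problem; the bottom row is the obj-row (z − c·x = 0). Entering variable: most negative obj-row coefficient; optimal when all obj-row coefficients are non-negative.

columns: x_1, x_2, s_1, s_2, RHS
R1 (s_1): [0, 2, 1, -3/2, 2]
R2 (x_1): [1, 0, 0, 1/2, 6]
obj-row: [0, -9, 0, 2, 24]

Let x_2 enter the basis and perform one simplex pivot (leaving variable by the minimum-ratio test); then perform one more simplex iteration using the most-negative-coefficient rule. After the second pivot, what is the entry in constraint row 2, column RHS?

12

Ratio test on column x_2 — row 1: 2/2 = 1; row 2: entry 0 ≤ 0. Minimum is 1 at row 1 (s_1 leaves); pivot element 2.
Divide row 1 by 2; eliminate column x_2 from the other rows.
Second iteration: most negative obj-row entry is -19/4 in column s_2, so s_2 enters.
Ratio test on column s_2 — row 1: entry -3/4 ≤ 0; row 2: 6/(1/2) = 12. Minimum is 12 at row 2 (x_1 leaves); pivot element 1/2.
Divide row 2 by 1/2; eliminate column s_2 from the other rows.
After both pivots, the entry at constraint row 2, column RHS is 12.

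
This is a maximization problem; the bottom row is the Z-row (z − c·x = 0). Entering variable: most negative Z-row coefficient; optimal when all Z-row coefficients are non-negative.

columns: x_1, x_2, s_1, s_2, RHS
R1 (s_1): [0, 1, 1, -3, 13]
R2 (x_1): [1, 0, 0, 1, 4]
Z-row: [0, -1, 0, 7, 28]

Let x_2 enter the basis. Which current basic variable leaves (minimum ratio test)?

Column x_2 entries and ratios — s_1: 13/1 = 13; x_1: 0 ≤ 0, skip.
Smallest ratio is 13 in the row of s_1, so s_1 leaves.

s_1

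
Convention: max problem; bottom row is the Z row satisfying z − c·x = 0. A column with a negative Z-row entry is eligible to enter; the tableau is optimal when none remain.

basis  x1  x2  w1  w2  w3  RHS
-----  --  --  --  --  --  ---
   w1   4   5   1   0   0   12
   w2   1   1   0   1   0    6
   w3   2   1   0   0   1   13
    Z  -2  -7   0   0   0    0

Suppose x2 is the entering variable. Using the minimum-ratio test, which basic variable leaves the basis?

Column x2 entries and ratios — w1: 12/5 = 12/5; w2: 6/1 = 6; w3: 13/1 = 13.
Smallest ratio is 12/5 in the row of w1, so w1 leaves.

w1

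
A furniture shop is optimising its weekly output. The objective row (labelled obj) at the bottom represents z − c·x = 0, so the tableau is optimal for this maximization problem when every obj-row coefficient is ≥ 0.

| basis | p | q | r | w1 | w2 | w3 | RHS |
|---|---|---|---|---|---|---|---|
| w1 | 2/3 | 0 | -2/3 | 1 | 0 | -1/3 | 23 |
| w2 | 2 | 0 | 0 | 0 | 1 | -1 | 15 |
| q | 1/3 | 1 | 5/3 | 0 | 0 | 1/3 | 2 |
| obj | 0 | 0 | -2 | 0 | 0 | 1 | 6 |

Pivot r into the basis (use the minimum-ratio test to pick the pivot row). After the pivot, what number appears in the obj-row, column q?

Ratio test on column r — row 1: entry -2/3 ≤ 0; row 2: entry 0 ≤ 0; row 3: 2/(5/3) = 6/5. Minimum is 6/5 at row 3 (q leaves); pivot element 5/3.
Divide row 3 by 5/3; eliminate column r from the other rows.
obj-row update in column q: 0 − (-2)·(3/5) = 6/5.

6/5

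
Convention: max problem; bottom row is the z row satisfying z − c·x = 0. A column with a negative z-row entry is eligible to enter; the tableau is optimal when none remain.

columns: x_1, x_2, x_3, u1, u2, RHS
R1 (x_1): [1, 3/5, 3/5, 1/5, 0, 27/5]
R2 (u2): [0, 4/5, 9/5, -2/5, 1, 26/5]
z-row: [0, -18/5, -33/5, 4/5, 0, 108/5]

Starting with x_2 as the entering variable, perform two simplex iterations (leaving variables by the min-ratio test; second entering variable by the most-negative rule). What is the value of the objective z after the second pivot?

48

Ratio test on column x_2 — row 1: (27/5)/(3/5) = 9; row 2: (26/5)/(4/5) = 13/2. Minimum is 13/2 at row 2 (u2 leaves); pivot element 4/5.
Pivot on row 2; the z-row RHS becomes 108/5 − (-18/5)·(13/2) = 45.
Next entering variable (most negative z-row entry -1): u1.
Ratio test on column u1 — row 1: (3/2)/(1/2) = 3; row 2: entry -1/2 ≤ 0. Minimum is 3 at row 1 (x_1 leaves); pivot element 1/2.
After the second pivot the z-row RHS is 45 − (-1)·3 = 48.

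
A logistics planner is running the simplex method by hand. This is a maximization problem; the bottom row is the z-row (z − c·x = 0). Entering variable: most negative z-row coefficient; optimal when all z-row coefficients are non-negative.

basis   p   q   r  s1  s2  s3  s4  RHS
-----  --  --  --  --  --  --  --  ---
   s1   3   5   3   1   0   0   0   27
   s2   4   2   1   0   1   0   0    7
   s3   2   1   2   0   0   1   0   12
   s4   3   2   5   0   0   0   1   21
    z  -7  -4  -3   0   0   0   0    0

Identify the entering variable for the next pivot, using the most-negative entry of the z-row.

Negative z-row entries: p: -7, q: -4, r: -3.
The most negative is -7 in column p, so p enters.

p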